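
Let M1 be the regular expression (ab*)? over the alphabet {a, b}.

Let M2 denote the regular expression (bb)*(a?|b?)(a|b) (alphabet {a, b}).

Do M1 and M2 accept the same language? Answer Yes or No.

No

The empty string ε is accepted by M1 but rejected by M2.
So L(M1) ≠ L(M2).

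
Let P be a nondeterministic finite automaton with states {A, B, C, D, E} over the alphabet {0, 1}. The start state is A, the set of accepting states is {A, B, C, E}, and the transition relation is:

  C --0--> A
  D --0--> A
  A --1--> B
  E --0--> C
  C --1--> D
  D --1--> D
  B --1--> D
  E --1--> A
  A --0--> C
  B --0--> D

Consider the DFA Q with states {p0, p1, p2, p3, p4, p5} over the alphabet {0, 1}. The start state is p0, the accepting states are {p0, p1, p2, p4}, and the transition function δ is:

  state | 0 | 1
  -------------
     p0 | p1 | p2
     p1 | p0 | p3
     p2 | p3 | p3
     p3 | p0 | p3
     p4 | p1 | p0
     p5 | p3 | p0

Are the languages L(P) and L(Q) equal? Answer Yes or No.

Yes

Exploring the product automaton P × Q from the start pair (A, p0), following both machines on each input symbol, reaches 4 state pairs: (A, p0), (C, p1), (B, p2), (D, p3).
P accepts in {A, B, C, E} and Q accepts in {p0, p1, p2, p4}. In every reachable pair the two components are either both accepting — (A, p0), (C, p1), (B, p2) — or both non-accepting, so no string is accepted by exactly one of the machines: L(P) \ L(Q) and L(Q) \ L(P) are both empty.
Hence every string is accepted by P iff it is accepted by Q, and the two languages coincide.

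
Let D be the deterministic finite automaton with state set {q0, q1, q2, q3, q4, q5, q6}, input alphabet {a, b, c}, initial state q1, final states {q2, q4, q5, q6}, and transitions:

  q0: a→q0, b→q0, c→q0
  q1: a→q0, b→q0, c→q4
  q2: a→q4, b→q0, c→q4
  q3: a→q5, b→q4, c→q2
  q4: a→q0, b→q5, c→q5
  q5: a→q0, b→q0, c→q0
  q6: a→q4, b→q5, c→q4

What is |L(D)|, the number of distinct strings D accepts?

The useful subgraph on states {q1, q4, q5} is acyclic, so L(D) is finite; the longest accepting path visits 3 useful states, giving maximum string length 2.
Counting accepting paths from q1 by length: 1 of length 1, 2 of length 2. Total 3.

3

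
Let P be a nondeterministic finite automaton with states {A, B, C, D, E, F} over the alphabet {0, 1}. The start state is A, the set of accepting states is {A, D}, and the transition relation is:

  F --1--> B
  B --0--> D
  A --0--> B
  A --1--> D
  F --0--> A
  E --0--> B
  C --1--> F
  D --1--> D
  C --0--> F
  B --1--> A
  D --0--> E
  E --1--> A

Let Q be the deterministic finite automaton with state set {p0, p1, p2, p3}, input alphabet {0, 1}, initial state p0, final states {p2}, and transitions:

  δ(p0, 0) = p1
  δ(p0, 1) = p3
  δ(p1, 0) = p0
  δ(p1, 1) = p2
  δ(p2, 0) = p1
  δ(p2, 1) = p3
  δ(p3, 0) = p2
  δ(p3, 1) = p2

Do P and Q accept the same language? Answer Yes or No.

The empty string ε is accepted by P but rejected by Q.
So L(P) ≠ L(Q).

No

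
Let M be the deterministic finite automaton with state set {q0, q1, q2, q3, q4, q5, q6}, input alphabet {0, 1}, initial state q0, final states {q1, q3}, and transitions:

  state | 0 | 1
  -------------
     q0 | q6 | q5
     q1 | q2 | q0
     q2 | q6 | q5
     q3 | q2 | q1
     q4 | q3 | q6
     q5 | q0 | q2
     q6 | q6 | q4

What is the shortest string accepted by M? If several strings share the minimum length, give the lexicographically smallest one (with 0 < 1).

010

A breadth-first search from q0 reaches an accepting state first via the path q0 → q6 → q4 → q3 on input 010.
No string of length < 3 is accepted (BFS exhausts all shorter strings without reaching an accepting state), and 010 is the lexicographically least accepting string of length 3.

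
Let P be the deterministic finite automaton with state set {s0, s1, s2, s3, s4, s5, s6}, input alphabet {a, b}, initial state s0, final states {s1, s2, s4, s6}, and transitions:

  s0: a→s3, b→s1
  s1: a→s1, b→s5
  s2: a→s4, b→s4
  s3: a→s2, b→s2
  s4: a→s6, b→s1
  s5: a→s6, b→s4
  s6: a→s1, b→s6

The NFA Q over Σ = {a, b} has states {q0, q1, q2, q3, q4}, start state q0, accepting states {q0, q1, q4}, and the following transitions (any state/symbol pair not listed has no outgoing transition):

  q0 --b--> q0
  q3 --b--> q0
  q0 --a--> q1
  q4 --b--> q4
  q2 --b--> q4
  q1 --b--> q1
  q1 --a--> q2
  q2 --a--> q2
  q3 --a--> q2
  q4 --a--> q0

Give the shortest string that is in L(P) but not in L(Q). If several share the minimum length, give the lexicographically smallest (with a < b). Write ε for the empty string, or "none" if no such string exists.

aa

The string aa is accepted by P but not by Q.
No shorter string lies in the difference, and aa is the lexicographically first length-2 string in L(P) \ L(Q).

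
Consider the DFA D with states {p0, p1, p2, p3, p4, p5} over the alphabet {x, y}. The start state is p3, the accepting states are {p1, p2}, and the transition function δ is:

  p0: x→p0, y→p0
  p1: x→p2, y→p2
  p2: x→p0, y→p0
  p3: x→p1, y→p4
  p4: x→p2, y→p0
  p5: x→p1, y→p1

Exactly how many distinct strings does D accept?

4

The useful subgraph on states {p1, p2, p3, p4} is acyclic, so L(D) is finite; the longest accepting path visits 3 useful states, giving maximum string length 2.
Counting accepting paths from p3 by length: 1 of length 1, 3 of length 2. Total 4.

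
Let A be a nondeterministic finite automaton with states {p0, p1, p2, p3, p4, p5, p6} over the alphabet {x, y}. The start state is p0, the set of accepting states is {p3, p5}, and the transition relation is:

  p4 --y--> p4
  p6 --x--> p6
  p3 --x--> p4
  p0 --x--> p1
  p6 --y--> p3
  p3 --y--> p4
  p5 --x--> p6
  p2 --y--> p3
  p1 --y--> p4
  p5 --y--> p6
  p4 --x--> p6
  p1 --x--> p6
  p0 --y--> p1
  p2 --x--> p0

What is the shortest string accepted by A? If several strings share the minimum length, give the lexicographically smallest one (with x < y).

xxy

A breadth-first search from p0 reaches an accepting state first via the path p0 → p1 → p6 → p3 on input xxy.
No string of length < 3 is accepted (BFS exhausts all shorter strings without reaching an accepting state), and xxy is the lexicographically least accepting string of length 3.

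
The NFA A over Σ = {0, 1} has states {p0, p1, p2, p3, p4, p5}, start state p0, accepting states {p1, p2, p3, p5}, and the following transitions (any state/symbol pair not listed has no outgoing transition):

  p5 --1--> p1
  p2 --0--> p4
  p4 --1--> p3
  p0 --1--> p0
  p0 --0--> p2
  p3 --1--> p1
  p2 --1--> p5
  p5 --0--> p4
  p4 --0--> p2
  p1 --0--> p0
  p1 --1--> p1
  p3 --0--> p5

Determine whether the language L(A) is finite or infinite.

State p0 is reachable from the start and can reach an accepting state, and it lies on the cycle p0 → p0.
Traversing that cycle any number of times yields accepted strings of unbounded length, so the language is infinite.

infinite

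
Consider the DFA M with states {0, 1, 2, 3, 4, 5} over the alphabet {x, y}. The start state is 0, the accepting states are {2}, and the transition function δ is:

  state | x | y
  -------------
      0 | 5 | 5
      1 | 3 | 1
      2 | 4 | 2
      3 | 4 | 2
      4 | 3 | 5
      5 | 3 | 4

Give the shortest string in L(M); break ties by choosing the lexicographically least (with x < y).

A breadth-first search from 0 reaches an accepting state first via the path 0 → 5 → 3 → 2 on input xxy.
No string of length < 3 is accepted (BFS exhausts all shorter strings without reaching an accepting state), and xxy is the lexicographically least accepting string of length 3.

xxy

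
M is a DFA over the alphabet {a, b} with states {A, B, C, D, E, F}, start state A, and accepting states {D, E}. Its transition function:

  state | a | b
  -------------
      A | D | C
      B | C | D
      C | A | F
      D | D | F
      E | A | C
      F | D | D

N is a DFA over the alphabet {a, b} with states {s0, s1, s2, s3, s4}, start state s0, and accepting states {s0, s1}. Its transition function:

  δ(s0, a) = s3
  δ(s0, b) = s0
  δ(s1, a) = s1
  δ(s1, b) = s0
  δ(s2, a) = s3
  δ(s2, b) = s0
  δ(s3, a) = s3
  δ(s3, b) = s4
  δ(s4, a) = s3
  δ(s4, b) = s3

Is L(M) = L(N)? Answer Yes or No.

The string a is accepted by M but rejected by N.
So L(M) ≠ L(N).

No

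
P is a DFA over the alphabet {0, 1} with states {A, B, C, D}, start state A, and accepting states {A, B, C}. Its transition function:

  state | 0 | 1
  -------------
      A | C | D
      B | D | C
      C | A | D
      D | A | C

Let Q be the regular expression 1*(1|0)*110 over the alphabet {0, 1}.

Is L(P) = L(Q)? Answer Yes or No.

No

The empty string ε is accepted by P but rejected by Q.
So L(P) ≠ L(Q).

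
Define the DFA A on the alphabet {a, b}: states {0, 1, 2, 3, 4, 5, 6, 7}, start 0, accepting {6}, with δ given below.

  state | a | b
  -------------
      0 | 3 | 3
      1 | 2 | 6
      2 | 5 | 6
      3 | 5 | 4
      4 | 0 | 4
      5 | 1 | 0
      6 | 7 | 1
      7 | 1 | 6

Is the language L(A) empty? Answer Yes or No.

No

The string aaab is accepted: the run 0 → 3 → 5 → 1 → 6 ends in the accepting state 6.
Since at least one string is accepted, L(A) is not empty.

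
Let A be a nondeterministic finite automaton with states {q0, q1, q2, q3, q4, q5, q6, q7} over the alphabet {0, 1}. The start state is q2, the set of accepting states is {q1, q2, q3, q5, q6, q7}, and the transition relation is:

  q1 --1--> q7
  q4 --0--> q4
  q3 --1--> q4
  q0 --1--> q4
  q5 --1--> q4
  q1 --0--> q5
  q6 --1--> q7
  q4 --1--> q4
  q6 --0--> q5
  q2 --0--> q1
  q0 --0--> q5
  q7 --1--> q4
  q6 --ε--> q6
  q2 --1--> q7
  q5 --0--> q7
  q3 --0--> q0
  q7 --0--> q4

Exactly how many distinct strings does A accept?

6

The useful subgraph on states {q1, q2, q5, q7} is acyclic, so L(A) is finite; the longest accepting path visits 4 useful states, giving maximum string length 3.
Counting accepting paths from q2 by length: 1 of length 0, 2 of length 1, 2 of length 2, 1 of length 3. Total 6.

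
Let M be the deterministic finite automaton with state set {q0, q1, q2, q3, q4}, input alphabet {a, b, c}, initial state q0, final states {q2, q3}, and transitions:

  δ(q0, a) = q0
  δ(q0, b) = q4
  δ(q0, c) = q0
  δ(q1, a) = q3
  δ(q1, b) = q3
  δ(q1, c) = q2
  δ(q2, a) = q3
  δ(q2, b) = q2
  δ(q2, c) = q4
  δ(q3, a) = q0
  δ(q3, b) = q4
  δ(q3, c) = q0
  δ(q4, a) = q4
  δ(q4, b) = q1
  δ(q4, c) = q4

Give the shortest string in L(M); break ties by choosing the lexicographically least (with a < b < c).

bba

A breadth-first search from q0 reaches an accepting state first via the path q0 → q4 → q1 → q3 on input bba.
No string of length < 3 is accepted (BFS exhausts all shorter strings without reaching an accepting state), and bba is the lexicographically least accepting string of length 3.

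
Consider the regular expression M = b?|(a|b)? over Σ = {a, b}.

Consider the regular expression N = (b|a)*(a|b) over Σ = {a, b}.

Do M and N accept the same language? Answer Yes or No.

The empty string ε is accepted by M but rejected by N.
So L(M) ≠ L(N).

No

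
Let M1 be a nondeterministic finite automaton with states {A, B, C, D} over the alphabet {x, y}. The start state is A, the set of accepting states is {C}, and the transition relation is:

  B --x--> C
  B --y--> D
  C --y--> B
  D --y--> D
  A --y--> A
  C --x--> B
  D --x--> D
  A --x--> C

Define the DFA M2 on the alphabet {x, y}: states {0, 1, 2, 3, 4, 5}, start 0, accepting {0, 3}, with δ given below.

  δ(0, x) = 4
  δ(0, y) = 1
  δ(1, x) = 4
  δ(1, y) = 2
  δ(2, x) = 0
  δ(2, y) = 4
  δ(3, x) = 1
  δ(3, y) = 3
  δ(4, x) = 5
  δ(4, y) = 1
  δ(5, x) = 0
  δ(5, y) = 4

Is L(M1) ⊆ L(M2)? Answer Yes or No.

The string x is in L(M1) but not in L(M2).
So L(M1) ⊄ L(M2).

No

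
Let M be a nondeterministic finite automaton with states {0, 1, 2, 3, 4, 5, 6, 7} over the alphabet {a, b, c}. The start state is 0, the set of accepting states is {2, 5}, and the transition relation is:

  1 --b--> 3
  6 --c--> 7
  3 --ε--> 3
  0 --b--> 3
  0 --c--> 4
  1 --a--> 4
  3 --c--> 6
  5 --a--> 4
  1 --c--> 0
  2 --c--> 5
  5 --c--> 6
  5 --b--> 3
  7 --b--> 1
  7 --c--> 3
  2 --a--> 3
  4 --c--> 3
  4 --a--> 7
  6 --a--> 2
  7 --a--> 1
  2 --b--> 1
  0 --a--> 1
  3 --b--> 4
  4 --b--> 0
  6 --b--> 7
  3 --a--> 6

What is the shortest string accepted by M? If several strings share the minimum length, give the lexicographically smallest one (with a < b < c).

baa

A breadth-first search from 0 reaches an accepting state first via the path 0 → 3 → 6 → 2 on input baa.
No string of length < 3 is accepted (BFS exhausts all shorter strings without reaching an accepting state), and baa is the lexicographically least accepting string of length 3.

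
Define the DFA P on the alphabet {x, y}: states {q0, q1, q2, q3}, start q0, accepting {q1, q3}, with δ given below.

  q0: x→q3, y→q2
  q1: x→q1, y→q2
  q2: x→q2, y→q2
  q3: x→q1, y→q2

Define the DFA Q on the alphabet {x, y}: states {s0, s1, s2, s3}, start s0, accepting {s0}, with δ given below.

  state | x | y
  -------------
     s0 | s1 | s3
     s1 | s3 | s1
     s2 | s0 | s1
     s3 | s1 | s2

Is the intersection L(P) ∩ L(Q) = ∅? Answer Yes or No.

Yes

Exploring the product automaton P × Q from the start pair (q0, s0), following both machines on each input symbol, reaches 8 state pairs: (q0, s0), (q3, s1), (q2, s3), (q1, s3), (q2, s1), (q2, s2), (q1, s1), (q2, s0).
P accepts in {q1, q3} and Q accepts in {s0}; no reachable pair has both components accepting, so no string drives both machines to acceptance simultaneously and L(P) ∩ L(Q) = ∅.
So no string is accepted by both, and the intersection is empty.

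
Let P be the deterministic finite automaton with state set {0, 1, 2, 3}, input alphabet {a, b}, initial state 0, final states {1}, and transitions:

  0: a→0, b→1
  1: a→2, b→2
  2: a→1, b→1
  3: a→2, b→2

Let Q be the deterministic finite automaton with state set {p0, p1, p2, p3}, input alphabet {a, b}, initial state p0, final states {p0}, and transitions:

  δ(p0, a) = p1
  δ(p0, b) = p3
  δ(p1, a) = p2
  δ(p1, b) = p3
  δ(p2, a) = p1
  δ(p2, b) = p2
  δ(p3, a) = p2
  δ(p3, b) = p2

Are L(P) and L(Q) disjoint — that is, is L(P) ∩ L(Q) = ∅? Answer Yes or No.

Yes

Exploring the product automaton P × Q from the start pair (0, p0), following both machines on each input symbol, reaches 9 state pairs: (0, p0), (0, p1), (1, p3), (0, p2), (2, p2), (1, p2), (1, p1), (2, p1), (2, p3).
P accepts in {1} and Q accepts in {p0}; no reachable pair has both components accepting, so no string drives both machines to acceptance simultaneously and L(P) ∩ L(Q) = ∅.
So no string is accepted by both, and the intersection is empty.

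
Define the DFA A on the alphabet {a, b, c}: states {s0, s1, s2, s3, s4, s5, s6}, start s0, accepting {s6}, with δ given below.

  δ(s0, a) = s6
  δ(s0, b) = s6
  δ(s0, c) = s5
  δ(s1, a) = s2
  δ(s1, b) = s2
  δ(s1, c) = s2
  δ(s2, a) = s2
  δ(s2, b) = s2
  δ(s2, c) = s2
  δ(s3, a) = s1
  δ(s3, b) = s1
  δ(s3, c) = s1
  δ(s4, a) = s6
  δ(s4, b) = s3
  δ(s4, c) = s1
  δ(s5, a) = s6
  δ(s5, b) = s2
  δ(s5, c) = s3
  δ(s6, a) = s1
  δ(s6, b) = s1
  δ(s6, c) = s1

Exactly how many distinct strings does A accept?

3

The useful subgraph on states {s0, s5, s6} is acyclic, so L(A) is finite; the longest accepting path visits 3 useful states, giving maximum string length 2.
Counting accepting paths from s0 by length: 2 of length 1, 1 of length 2. Total 3.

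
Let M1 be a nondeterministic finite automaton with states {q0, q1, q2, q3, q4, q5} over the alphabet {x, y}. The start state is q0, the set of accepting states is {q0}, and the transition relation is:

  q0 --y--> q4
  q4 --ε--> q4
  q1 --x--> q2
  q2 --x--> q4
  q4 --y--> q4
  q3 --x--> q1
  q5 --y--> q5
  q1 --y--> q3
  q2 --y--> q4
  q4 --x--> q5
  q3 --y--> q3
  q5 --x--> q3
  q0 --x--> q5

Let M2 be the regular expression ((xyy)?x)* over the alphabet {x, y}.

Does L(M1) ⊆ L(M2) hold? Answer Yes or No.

Converting the expression M2 to a DFA (subset construction, then merging equivalent states) gives the minimal DFA with states {r0, r1, r2, r3, r4}, start state r0, accepting states {r0, r1} and transitions r0: x→r1, y→r2; r1: x→r1, y→r3; r2: x→r2, y→r2; r3: x→r2, y→r4; r4: x→r0, y→r2.
Exploring the product automaton M1 × M2 from the start pair (q0, r0), following both machines on each input symbol, reaches 20 state pairs: (q0, r0), (q5, r1), (q4, r2), (q3, r1), (q5, r3), (q5, r2), (q1, r1), (q3, r3), (q3, r2), (q5, r4), (q2, r1), (q1, r2), (q3, r4), (q3, r0), (q4, r1), (q4, r3), (q2, r2), (q1, r0), (q4, r4), (q5, r0).
M1 accepts in {q0} and M2 accepts in {r0, r1}. The reachable pairs whose M1-component is accepting are (q0, r0); in each of them the M2-component is accepting too, so the product for L(M1) \ L(M2) (M1-component accepting, M2-component rejecting) has no reachable accepting pair and the difference is empty.
Hence every string in L(M1) is also in L(M2).

Yes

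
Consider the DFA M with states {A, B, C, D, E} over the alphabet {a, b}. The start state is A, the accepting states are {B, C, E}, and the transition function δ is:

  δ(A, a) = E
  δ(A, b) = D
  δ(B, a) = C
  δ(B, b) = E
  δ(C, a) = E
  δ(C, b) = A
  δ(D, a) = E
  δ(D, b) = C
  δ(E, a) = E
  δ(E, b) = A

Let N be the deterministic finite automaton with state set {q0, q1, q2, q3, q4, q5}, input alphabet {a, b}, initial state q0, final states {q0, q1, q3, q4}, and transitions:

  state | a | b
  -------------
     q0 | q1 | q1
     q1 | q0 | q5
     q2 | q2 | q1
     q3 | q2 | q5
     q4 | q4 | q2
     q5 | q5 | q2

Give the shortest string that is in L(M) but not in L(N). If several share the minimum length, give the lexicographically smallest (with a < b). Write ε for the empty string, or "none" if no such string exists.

The string bb is accepted by M but not by N.
No shorter string lies in the difference, and bb is the lexicographically first length-2 string in L(M) \ L(N).

bb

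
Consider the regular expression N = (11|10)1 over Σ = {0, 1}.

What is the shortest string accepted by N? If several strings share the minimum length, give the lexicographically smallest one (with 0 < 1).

By inspection of the expression, no string of length less than 3 matches, and 101 is the lexicographically first match of length 3.

101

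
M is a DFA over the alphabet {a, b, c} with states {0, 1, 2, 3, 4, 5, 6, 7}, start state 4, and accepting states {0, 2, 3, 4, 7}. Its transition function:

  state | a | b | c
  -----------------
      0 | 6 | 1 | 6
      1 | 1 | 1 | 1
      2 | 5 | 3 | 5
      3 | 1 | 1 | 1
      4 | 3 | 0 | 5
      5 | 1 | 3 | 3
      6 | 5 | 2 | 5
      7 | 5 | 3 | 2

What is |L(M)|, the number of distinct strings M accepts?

25

The useful subgraph on states {0, 2, 3, 4, 5, 6} is acyclic, so L(M) is finite; the longest accepting path visits 6 useful states, giving maximum string length 5.
Counting accepting paths from 4 by length: 1 of length 0, 2 of length 1, 2 of length 2, 2 of length 3, 10 of length 4, 8 of length 5. Total 25.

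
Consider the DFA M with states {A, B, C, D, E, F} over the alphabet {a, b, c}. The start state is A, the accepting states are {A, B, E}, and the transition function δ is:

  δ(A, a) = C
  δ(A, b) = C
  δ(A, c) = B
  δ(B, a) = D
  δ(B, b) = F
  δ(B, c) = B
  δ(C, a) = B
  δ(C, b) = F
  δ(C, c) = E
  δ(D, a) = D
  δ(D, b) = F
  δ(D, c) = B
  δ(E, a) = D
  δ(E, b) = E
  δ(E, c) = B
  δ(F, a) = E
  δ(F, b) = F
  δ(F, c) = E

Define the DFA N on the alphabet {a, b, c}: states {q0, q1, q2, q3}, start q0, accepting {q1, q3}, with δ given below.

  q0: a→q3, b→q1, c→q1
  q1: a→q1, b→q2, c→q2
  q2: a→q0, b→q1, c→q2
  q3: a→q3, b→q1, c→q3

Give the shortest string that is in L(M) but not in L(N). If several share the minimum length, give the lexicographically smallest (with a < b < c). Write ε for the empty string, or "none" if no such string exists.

The empty string ε is accepted by M but not by N.
Since ε is the unique shortest string, it is the required witness.

ε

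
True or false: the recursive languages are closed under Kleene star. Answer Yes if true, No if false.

For an input w of length n, decide by dynamic programming over positions 0..n whether w factors into blocks from L, calling the decider for L on each of the O(n²) substrings; every call halts, so this decides L*.
So the recursive languages are closed under Kleene star.

Yes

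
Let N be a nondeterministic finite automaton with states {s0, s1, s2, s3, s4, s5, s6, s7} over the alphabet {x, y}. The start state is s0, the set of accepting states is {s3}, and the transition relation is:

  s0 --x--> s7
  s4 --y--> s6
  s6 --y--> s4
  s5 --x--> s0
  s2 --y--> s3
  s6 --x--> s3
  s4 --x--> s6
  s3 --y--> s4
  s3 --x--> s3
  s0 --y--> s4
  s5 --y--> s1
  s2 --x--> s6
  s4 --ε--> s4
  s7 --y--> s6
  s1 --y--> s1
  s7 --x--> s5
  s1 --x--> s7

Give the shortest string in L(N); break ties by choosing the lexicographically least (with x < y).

A breadth-first search from s0 reaches an accepting state first via the path s0 → s7 → s6 → s3 on input xyx.
No string of length < 3 is accepted (BFS exhausts all shorter strings without reaching an accepting state), and xyx is the lexicographically least accepting string of length 3.

xyx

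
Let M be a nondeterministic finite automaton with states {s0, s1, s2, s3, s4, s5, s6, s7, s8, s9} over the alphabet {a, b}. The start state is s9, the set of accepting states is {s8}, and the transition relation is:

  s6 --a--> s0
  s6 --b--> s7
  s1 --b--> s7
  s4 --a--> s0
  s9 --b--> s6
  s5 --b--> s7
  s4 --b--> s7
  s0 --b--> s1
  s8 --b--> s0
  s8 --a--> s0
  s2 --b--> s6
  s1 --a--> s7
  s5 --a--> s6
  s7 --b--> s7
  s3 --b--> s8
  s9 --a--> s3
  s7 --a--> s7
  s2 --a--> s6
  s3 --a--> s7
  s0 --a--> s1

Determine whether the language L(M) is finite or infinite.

The useful states (reachable from s9 and able to reach an accepting state) are {s3, s8, s9}.
Restricted to these states the transition graph has no cycle, so every accepting path has bounded length and L is finite.

finite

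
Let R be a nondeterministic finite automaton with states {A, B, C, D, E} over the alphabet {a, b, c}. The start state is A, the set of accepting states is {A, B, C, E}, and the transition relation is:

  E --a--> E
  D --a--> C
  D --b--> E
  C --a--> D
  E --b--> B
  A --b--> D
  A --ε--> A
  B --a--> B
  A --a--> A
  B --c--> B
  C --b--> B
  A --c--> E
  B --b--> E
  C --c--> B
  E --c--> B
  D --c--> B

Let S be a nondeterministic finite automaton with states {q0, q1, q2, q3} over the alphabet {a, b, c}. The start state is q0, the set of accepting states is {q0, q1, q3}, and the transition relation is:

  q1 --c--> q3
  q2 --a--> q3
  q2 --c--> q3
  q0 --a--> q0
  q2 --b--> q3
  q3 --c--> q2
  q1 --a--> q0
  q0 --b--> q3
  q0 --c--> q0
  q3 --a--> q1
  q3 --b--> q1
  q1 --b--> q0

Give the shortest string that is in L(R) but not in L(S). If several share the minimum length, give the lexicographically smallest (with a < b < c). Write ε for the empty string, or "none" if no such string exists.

The string bc is accepted by R but not by S.
No shorter string lies in the difference, and bc is the lexicographically first length-2 string in L(R) \ L(S).

bc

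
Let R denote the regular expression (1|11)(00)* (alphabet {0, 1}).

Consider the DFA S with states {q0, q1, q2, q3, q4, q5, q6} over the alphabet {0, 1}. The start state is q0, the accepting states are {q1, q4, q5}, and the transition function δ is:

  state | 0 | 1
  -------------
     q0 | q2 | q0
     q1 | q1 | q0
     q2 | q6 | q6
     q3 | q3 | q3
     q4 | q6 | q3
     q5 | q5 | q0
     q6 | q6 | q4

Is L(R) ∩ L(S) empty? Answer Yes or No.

Converting the expression R to a DFA (subset construction, then merging equivalent states) gives the minimal DFA with states {r0, r1, r2, r3, r4}, start state r0, accepting states {r2, r4} and transitions r0: 0→r1, 1→r2; r1: 0→r1, 1→r1; r2: 0→r3, 1→r4; r3: 0→r4, 1→r1; r4: 0→r3, 1→r1.
Exploring the product automaton R × S from the start pair (r0, q0), following both machines on each input symbol, reaches 11 state pairs: (r0, q0), (r1, q2), (r2, q0), (r1, q6), (r3, q2), (r4, q0), (r1, q4), (r4, q6), (r1, q0), (r1, q3), (r3, q6).
R accepts in {r2, r4} and S accepts in {q1, q4, q5}; no reachable pair has both components accepting, so no string drives both machines to acceptance simultaneously and L(R) ∩ L(S) = ∅.
So no string is accepted by both, and the intersection is empty.

Yes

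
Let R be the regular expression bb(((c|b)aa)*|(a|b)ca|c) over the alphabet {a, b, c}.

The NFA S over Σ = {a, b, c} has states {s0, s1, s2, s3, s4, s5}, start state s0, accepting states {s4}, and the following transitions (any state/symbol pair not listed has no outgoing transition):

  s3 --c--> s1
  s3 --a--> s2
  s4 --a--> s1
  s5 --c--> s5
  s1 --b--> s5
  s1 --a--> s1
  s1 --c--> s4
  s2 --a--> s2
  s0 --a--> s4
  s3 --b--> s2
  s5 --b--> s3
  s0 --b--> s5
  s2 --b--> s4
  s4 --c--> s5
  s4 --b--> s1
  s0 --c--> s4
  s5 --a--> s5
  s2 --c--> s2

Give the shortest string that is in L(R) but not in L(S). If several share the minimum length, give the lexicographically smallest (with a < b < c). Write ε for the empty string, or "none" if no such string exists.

The string bb is accepted by R but not by S.
No shorter string lies in the difference, and bb is the lexicographically first length-2 string in L(R) \ L(S).

bb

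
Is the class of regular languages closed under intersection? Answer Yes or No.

Run DFAs for L₁ and L₂ in parallel: the product automaton with state set Q₁ × Q₂, start (q₁, q₂) and accepting set F₁ × F₂ recognises L₁ ∩ L₂.
So the regular languages are closed under intersection.

Yes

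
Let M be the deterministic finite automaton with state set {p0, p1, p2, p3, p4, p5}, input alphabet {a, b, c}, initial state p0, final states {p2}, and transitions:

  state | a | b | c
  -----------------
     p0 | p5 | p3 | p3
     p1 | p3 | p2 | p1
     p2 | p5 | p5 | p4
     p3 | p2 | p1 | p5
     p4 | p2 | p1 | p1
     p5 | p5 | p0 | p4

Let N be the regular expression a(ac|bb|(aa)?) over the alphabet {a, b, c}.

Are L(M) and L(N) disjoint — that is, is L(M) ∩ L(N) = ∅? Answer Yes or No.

Converting the expression N to a DFA (subset construction, then merging equivalent states) gives the minimal DFA with states {n0, n1, n2, n3, n4, n5}, start state n0, accepting states {n1, n5} and transitions n0: a→n1, b→n2, c→n2; n1: a→n3, b→n4, c→n2; n2: a→n2, b→n2, c→n2; n3: a→n5, b→n2, c→n5; n4: a→n2, b→n5, c→n2; n5: a→n2, b→n2, c→n2.
Exploring the product automaton M × N from the start pair (p0, n0), following both machines on each input symbol, reaches 13 state pairs: (p0, n0), (p5, n1), (p3, n2), (p5, n3), (p0, n4), (p4, n2), (p2, n2), (p1, n2), (p5, n2), (p5, n5), (p0, n2), (p4, n5), (p3, n5).
M accepts in {p2} and N accepts in {n1, n5}; no reachable pair has both components accepting, so no string drives both machines to acceptance simultaneously and L(M) ∩ L(N) = ∅.
So no string is accepted by both, and the intersection is empty.

Yes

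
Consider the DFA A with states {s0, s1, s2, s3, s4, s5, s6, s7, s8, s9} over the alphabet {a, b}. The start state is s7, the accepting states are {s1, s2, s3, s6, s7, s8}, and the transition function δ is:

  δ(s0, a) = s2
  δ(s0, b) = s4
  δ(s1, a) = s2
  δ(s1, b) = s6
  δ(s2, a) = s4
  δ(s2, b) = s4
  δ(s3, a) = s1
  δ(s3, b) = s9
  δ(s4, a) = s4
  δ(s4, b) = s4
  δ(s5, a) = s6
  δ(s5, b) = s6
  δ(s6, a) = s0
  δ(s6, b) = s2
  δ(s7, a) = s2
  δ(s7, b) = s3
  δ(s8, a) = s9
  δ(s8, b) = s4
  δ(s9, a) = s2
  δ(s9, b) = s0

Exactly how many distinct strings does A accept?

The useful subgraph on states {s0, s1, s2, s3, s6, s7, s9} is acyclic, so L(A) is finite; the longest accepting path visits 6 useful states, giving maximum string length 5.
Counting accepting paths from s7 by length: 1 of length 0, 2 of length 1, 1 of length 2, 3 of length 3, 2 of length 4, 1 of length 5. Total 10.

10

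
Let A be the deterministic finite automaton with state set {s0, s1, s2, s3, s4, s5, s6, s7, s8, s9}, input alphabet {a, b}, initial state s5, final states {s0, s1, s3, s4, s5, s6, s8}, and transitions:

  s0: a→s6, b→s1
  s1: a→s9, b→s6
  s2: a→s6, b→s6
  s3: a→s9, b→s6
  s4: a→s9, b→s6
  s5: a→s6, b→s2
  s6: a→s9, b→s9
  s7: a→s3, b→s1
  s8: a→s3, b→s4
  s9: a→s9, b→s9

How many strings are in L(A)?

The useful subgraph on states {s2, s5, s6} is acyclic, so L(A) is finite; the longest accepting path visits 3 useful states, giving maximum string length 2.
Counting accepting paths from s5 by length: 1 of length 0, 1 of length 1, 2 of length 2. Total 4.

4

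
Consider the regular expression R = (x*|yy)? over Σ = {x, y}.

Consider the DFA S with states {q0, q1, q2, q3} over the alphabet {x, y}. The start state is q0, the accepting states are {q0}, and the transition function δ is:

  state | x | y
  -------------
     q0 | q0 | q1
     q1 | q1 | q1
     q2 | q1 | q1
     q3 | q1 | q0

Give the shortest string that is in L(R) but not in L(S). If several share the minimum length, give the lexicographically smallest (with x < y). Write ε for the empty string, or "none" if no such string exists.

yy

The string yy is accepted by R but not by S.
No shorter string lies in the difference, and yy is the lexicographically first length-2 string in L(R) \ L(S).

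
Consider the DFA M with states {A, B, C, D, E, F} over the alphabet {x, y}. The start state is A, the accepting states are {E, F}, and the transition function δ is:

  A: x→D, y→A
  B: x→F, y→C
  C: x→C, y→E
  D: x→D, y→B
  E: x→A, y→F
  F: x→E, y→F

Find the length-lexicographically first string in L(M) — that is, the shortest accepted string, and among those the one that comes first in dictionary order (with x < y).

A breadth-first search from A reaches an accepting state first via the path A → D → B → F on input xyx.
No string of length < 3 is accepted (BFS exhausts all shorter strings without reaching an accepting state), and xyx is the lexicographically least accepting string of length 3.

xyx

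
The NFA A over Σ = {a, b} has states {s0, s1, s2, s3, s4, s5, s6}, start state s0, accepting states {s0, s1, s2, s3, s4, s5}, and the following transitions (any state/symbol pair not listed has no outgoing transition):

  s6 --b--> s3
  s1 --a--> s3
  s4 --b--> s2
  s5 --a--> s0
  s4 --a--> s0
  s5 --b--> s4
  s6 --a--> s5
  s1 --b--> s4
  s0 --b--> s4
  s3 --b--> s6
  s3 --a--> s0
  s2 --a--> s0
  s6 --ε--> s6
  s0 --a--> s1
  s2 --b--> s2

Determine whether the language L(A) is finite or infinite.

State s0 is reachable from the start and can reach an accepting state, and it lies on the cycle s0 → s1 → s3 → s0.
Traversing that cycle any number of times yields accepted strings of unbounded length, so the language is infinite.

infinite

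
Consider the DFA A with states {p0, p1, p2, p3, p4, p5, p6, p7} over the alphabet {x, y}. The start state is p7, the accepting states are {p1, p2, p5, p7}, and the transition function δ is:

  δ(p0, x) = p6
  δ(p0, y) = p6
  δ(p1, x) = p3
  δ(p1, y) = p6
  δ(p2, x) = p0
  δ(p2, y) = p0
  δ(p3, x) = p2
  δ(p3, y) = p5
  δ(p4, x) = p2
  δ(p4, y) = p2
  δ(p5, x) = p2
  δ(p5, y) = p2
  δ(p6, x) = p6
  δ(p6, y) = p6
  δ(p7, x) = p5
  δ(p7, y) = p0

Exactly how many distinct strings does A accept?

The useful subgraph on states {p2, p5, p7} is acyclic, so L(A) is finite; the longest accepting path visits 3 useful states, giving maximum string length 2.
Counting accepting paths from p7 by length: 1 of length 0, 1 of length 1, 2 of length 2. Total 4.

4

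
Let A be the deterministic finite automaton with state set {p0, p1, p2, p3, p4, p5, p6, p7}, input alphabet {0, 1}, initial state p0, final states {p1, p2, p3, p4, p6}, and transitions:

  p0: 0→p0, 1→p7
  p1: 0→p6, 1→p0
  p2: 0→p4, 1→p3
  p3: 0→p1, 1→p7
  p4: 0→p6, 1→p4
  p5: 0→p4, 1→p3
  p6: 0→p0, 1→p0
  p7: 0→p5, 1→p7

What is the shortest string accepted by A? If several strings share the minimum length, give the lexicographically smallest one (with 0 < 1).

100

A breadth-first search from p0 reaches an accepting state first via the path p0 → p7 → p5 → p4 on input 100.
No string of length < 3 is accepted (BFS exhausts all shorter strings without reaching an accepting state), and 100 is the lexicographically least accepting string of length 3.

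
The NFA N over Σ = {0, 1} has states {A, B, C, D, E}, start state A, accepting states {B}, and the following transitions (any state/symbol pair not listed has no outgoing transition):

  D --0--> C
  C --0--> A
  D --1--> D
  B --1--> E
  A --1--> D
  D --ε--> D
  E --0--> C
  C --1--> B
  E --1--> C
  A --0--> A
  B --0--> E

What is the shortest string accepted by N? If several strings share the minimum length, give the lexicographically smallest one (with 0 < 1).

A breadth-first search from A reaches an accepting state first via the path A → D → C → B on input 101.
No string of length < 3 is accepted (BFS exhausts all shorter strings without reaching an accepting state), and 101 is the lexicographically least accepting string of length 3.

101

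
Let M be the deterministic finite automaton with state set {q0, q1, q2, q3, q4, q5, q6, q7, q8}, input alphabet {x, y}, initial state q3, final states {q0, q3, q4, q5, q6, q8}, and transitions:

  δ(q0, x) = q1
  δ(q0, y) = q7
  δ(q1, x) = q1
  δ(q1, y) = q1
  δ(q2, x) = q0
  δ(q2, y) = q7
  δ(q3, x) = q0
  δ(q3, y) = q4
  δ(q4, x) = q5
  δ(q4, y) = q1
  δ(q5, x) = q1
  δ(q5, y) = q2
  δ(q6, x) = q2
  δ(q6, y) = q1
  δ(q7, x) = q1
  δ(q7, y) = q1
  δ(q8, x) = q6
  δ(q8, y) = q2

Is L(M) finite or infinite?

finite

The useful states (reachable from q3 and able to reach an accepting state) are {q0, q2, q3, q4, q5}.
Restricted to these states the transition graph has no cycle, so every accepting path has bounded length and L is finite.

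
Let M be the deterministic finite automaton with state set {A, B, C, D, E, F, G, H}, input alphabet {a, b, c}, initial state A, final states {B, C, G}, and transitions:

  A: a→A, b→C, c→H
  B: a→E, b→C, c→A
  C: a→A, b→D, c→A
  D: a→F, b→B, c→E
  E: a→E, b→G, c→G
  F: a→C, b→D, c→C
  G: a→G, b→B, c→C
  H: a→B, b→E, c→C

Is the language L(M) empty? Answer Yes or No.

The string b is accepted: the run A → C ends in the accepting state C.
Since at least one string is accepted, L(M) is not empty.

No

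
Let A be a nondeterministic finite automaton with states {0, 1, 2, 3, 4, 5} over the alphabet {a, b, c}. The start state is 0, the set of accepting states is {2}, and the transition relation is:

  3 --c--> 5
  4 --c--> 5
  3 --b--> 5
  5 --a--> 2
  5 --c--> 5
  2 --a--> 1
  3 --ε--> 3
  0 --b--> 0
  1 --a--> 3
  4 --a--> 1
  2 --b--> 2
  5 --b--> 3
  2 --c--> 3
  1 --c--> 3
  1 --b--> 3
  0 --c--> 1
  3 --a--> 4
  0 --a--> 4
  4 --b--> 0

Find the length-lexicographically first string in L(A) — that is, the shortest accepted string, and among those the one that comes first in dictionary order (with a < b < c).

A breadth-first search from 0 reaches an accepting state first via the path 0 → 4 → 5 → 2 on input aca.
No string of length < 3 is accepted (BFS exhausts all shorter strings without reaching an accepting state), and aca is the lexicographically least accepting string of length 3.

aca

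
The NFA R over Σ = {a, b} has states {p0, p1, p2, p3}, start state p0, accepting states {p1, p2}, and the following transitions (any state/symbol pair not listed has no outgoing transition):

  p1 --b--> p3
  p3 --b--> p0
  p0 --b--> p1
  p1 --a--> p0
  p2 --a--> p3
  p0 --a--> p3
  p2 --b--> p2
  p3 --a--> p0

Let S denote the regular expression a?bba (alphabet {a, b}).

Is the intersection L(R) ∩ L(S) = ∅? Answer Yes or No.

Converting the expression S to a DFA (subset construction, then merging equivalent states) gives the minimal DFA with states {s0, s1, s2, s3, s4, s5}, start state s0, accepting states {s5} and transitions s0: a→s1, b→s2; s1: a→s3, b→s2; s2: a→s3, b→s4; s3: a→s3, b→s3; s4: a→s5, b→s3; s5: a→s3, b→s3.
Exploring the product automaton R × S from the start pair (p0, s0), following both machines on each input symbol, reaches 10 state pairs: (p0, s0), (p3, s1), (p1, s2), (p0, s3), (p0, s2), (p3, s4), (p3, s3), (p1, s3), (p1, s4), (p0, s5).
R accepts in {p1, p2} and S accepts in {s5}; no reachable pair has both components accepting, so no string drives both machines to acceptance simultaneously and L(R) ∩ L(S) = ∅.
So no string is accepted by both, and the intersection is empty.

Yes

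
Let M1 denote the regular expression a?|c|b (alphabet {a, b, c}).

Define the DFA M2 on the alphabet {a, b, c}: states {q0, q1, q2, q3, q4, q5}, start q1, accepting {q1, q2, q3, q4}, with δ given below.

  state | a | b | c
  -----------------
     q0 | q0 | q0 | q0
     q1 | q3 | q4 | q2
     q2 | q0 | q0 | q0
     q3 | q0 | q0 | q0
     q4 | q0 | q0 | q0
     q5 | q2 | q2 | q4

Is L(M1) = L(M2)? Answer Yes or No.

Yes

Converting the expression M1 to a DFA (subset construction, then merging equivalent states) gives the minimal DFA with states {r0, r1, r2}, start state r0, accepting states {r0, r1} and transitions r0: a→r1, b→r1, c→r1; r1: a→r2, b→r2, c→r2; r2: a→r2, b→r2, c→r2.
Exploring the product automaton M1 × M2 from the start pair (r0, q1), following both machines on each input symbol, reaches 5 state pairs: (r0, q1), (r1, q3), (r1, q4), (r1, q2), (r2, q0).
M1 accepts in {r0, r1} and M2 accepts in {q1, q2, q3, q4}. In every reachable pair the two components are either both accepting — (r0, q1), (r1, q3), (r1, q4), (r1, q2) — or both non-accepting, so no string is accepted by exactly one of the machines: L(M1) \ L(M2) and L(M2) \ L(M1) are both empty.
Hence every string is accepted by M1 iff it is accepted by M2, and the two languages coincide.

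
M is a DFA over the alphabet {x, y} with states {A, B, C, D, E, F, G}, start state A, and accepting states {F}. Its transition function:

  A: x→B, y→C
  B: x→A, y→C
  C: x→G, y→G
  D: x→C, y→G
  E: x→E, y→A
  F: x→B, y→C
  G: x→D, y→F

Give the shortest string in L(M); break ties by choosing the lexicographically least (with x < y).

A breadth-first search from A reaches an accepting state first via the path A → C → G → F on input yxy.
No string of length < 3 is accepted (BFS exhausts all shorter strings without reaching an accepting state), and yxy is the lexicographically least accepting string of length 3.

yxy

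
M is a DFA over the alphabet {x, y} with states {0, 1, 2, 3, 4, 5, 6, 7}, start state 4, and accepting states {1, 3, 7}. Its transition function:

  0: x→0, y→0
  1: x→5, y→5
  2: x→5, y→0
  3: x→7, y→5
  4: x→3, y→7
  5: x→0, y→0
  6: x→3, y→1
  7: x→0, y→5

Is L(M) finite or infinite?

The useful states (reachable from 4 and able to reach an accepting state) are {3, 4, 7}.
Restricted to these states the transition graph has no cycle, so every accepting path has bounded length and L is finite.

finite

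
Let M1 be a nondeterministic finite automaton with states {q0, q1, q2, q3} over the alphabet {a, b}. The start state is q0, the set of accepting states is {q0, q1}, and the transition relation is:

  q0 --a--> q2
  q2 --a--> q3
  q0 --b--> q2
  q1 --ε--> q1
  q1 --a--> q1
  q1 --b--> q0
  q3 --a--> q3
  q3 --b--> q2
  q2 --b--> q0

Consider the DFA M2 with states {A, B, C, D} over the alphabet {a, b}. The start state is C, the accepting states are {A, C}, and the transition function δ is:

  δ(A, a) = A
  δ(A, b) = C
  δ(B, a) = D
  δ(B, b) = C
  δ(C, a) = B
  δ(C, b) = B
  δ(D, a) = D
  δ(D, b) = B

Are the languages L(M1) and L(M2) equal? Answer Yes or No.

Exploring the product automaton M1 × M2 from the start pair (q0, C), following both machines on each input symbol, reaches 3 state pairs: (q0, C), (q2, B), (q3, D).
M1 accepts in {q0, q1} and M2 accepts in {A, C}. In every reachable pair the two components are either both accepting — (q0, C) — or both non-accepting, so no string is accepted by exactly one of the machines: L(M1) \ L(M2) and L(M2) \ L(M1) are both empty.
Hence every string is accepted by M1 iff it is accepted by M2, and the two languages coincide.

Yes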